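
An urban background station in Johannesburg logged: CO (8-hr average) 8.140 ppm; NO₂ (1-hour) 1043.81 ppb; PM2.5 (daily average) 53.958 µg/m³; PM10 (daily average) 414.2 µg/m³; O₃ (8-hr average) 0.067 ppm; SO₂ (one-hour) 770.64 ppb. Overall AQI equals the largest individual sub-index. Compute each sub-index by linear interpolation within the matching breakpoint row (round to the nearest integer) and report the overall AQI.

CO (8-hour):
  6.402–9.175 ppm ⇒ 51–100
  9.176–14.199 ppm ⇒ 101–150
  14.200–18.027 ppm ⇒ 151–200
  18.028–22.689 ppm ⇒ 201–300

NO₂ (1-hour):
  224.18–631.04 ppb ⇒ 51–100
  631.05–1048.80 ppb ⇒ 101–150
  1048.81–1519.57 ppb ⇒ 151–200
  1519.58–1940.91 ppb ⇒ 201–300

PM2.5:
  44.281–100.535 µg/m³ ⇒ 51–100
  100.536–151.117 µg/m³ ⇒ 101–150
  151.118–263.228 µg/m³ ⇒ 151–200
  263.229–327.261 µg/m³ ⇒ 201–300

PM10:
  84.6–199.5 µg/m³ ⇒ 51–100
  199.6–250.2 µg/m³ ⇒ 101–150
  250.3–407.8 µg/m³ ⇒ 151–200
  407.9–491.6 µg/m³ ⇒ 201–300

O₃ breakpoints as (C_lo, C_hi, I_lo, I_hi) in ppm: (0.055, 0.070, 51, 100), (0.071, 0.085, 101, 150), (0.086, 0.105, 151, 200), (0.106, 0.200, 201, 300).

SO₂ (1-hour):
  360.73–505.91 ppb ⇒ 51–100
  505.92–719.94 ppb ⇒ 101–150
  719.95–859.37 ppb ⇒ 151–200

208

CO: 8.140 lies in 6.402–9.175, so I_lo=51, I_hi=100, C_lo=6.402, C_hi=9.175.
(100−51)/(9.175−6.402) × (8.140−6.402) + 51 = 49/2.773 × 1.738 + 51 ≈ 81.71 → 82.
NO₂ 1043.81: bracket 631.05–1048.80 → index 101–150; slope 49/417.75, offset 412.76.
AQI = 101 + 49/417.75·412.76 ≈ 149.41 ⇒ 149.
PM2.5: 53.958 lies in 44.281–100.535, so I_lo=51, I_hi=100, C_lo=44.281, C_hi=100.535.
(100−51)/(100.535−44.281) × (53.958−44.281) + 51 = 49/56.254 × 9.677 + 51 ≈ 59.43 → 59.
PM10: 414.2 ∈ [407.9, 491.6] ↔ index [201, 300].
201 + (414.2−407.9)·(300−201)/(491.6−407.9) = 201 + 6.3·99/83.7 ≈ 208.45, so AQI = 208.
O₃ 0.067: bracket 0.055–0.070 → index 51–100; slope 49/0.015, offset 0.012.
AQI = 51 + 49/0.015·0.012 ≈ 90.20 ⇒ 90.
SO₂: 770.64 lies in 719.95–859.37, so I_lo=151, I_hi=200, C_lo=719.95, C_hi=859.37.
(200−151)/(859.37−719.95) × (770.64−719.95) + 151 = 49/139.42 × 50.69 + 151 ≈ 168.82 → 169.
Sub-indices: CO→82, NO₂→149, PM2.5→59, PM10→208, O₃→90, SO₂→169. Overall AQI = max = 208; dominant pollutant is PM10.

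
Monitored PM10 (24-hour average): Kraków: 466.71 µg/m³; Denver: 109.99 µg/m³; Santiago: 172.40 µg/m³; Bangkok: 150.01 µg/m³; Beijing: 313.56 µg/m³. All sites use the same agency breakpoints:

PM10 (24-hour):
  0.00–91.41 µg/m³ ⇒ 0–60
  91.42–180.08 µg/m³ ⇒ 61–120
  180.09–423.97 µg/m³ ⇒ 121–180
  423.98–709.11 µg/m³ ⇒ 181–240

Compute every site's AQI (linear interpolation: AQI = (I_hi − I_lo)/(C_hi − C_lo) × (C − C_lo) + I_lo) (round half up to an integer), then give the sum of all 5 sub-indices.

631

Kraków: row 423.98–709.11 (AQI 181–240). (240−181)·(466.71−423.98)/(709.11−423.98) + 181 = 59·42.73/285.13 + 181 ≈ 189.84 → 190.
Denver: row 91.42–180.08 (AQI 61–120). (120−61)·(109.99−91.42)/(180.08−91.42) + 61 = 59·18.57/88.66 + 61 ≈ 73.36 → 73.
Santiago: 172.40 lies in 91.42–180.08, so I_lo=61, I_hi=120, C_lo=91.42, C_hi=180.08.
(120−61)/(180.08−91.42) × (172.40−91.42) + 61 = 59/88.66 × 80.98 + 61 ≈ 114.89 → 115.
Bangkok: 150.01 lies in 91.42–180.08, so I_lo=61, I_hi=120, C_lo=91.42, C_hi=180.08.
(120−61)/(180.08−91.42) × (150.01−91.42) + 61 = 59/88.66 × 58.59 + 61 ≈ 99.99 → 100.
Beijing: 313.56 lies in 180.09–423.97, so I_lo=121, I_hi=180, C_lo=180.09, C_hi=423.97.
(180−121)/(423.97−180.09) × (313.56−180.09) + 121 = 59/243.88 × 133.47 + 121 ≈ 153.29 → 153.
AQIs: Kraków=190, Denver=73, Santiago=115, Bangkok=100, Beijing=153. Sum = 190 + 73 + 115 + 100 + 153 = 631.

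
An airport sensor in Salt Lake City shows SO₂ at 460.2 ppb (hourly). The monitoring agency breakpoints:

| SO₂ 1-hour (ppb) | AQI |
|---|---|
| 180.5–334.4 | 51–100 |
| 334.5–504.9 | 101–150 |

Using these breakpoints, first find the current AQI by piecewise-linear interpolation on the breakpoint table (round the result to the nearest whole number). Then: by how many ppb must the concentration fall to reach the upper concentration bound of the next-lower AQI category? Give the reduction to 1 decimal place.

SO₂: 460.2 ∈ [334.5, 504.9] ↔ index [101, 150].
101 + (460.2−334.5)·(150−101)/(504.9−334.5) = 101 + 125.7·49/170.4 ≈ 137.15, so AQI = 137.
Current AQI 137 is in the Unhealthy for Sensitive Groups range (101–150). The next-lower category tops out at AQI 100, whose upper concentration bound is 334.4 ppb.
Reduction needed = 460.2 − 334.4 = 125.8 ppb.

125.8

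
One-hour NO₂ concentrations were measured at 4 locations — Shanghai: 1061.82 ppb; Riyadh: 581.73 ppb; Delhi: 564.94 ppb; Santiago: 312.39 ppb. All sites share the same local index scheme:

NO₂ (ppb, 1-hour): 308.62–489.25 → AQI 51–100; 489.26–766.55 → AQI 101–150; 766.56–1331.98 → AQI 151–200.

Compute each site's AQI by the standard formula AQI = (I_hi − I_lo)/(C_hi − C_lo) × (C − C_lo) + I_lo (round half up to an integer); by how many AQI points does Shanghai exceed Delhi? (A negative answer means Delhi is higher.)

63

Shanghai: 1061.82 lies in 766.56–1331.98, so I_lo=151, I_hi=200, C_lo=766.56, C_hi=1331.98.
(200−151)/(1331.98−766.56) × (1061.82−766.56) + 151 = 49/565.42 × 295.26 + 151 ≈ 176.59 → 177.
Riyadh: 581.73 ∈ [489.26, 766.55] ↔ index [101, 150].
101 + (581.73−489.26)·(150−101)/(766.55−489.26) = 101 + 92.47·49/277.29 ≈ 117.34, so AQI = 117.
Delhi 564.94: bracket 489.26–766.55 → index 101–150; slope 49/277.29, offset 75.68.
AQI = 101 + 49/277.29·75.68 ≈ 114.37 ⇒ 114.
Santiago 312.39: bracket 308.62–489.25 → index 51–100; slope 49/180.63, offset 3.77.
AQI = 51 + 49/180.63·3.77 ≈ 52.02 ⇒ 52.
AQIs: Shanghai=177, Riyadh=117, Delhi=114, Santiago=52. Shanghai (177) − Delhi (114) = 63.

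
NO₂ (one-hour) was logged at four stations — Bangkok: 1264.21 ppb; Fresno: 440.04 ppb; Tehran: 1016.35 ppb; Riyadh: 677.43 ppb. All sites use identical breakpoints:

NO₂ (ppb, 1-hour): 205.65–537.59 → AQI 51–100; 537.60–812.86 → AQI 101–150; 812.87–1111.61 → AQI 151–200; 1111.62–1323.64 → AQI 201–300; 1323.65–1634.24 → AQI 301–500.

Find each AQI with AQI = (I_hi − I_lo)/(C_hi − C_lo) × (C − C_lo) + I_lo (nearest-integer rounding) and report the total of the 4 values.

Bangkok: 1264.21 ∈ [1111.62, 1323.64] ↔ index [201, 300].
201 + (1264.21−1111.62)·(300−201)/(1323.64−1111.62) = 201 + 152.59·99/212.02 ≈ 272.25, so AQI = 272.
Fresno: 440.04 lies in 205.65–537.59, so I_lo=51, I_hi=100, C_lo=205.65, C_hi=537.59.
(100−51)/(537.59−205.65) × (440.04−205.65) + 51 = 49/331.94 × 234.39 + 51 ≈ 85.60 → 86.
Tehran: row 812.87–1111.61 (AQI 151–200). (200−151)·(1016.35−812.87)/(1111.61−812.87) + 151 = 49·203.48/298.74 + 151 ≈ 184.38 → 184.
Riyadh: 677.43 ∈ [537.60, 812.86] ↔ index [101, 150].
101 + (677.43−537.60)·(150−101)/(812.86−537.60) = 101 + 139.83·49/275.26 ≈ 125.89, so AQI = 126.
AQIs: Bangkok=272, Fresno=86, Tehran=184, Riyadh=126. Sum = 272 + 86 + 184 + 126 = 668.

668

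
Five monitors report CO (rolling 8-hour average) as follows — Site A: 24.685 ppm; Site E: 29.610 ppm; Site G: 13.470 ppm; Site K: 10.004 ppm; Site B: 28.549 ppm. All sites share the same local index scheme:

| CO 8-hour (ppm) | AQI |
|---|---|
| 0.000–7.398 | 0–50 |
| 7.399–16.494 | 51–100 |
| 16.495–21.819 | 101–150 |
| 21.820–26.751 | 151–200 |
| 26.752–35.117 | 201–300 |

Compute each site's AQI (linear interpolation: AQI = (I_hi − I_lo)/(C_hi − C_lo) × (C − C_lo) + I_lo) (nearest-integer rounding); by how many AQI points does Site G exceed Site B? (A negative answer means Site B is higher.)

Site A: 24.685 ∈ [21.820, 26.751] ↔ index [151, 200].
151 + (24.685−21.820)·(200−151)/(26.751−21.820) = 151 + 2.865·49/4.931 ≈ 179.47, so AQI = 179.
Site E: row 26.752–35.117 (AQI 201–300). (300−201)·(29.610−26.752)/(35.117−26.752) + 201 = 99·2.858/8.365 + 201 ≈ 234.82 → 235.
Site G: 13.470 lies in 7.399–16.494, so I_lo=51, I_hi=100, C_lo=7.399, C_hi=16.494.
(100−51)/(16.494−7.399) × (13.470−7.399) + 51 = 49/9.095 × 6.071 + 51 ≈ 83.71 → 84.
Site K 10.004: bracket 7.399–16.494 → index 51–100; slope 49/9.095, offset 2.605.
AQI = 51 + 49/9.095·2.605 ≈ 65.03 ⇒ 65.
Site B 28.549: bracket 26.752–35.117 → index 201–300; slope 99/8.365, offset 1.797.
AQI = 201 + 99/8.365·1.797 ≈ 222.27 ⇒ 222.
AQIs: Site A=179, Site E=235, Site G=84, Site K=65, Site B=222. Site G (84) − Site B (222) = -138.

-138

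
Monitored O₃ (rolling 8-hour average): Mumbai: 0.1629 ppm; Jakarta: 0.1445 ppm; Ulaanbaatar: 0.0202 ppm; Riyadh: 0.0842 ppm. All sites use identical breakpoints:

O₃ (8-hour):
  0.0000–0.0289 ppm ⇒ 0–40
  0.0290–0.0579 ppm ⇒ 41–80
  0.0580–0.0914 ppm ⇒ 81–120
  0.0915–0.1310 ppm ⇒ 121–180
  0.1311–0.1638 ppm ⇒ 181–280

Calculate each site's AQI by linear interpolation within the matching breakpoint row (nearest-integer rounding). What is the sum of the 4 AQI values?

639

Mumbai 0.1629: bracket 0.1311–0.1638 → index 181–280; slope 99/0.0327, offset 0.0318.
AQI = 181 + 99/0.0327·0.0318 ≈ 277.28 ⇒ 277.
Jakarta: row 0.1311–0.1638 (AQI 181–280). (280−181)·(0.1445−0.1311)/(0.1638−0.1311) + 181 = 99·0.0134/0.0327 + 181 ≈ 221.57 → 222.
Ulaanbaatar: 0.0202 ∈ [0.0000, 0.0289] ↔ index [0, 40].
0 + (0.0202−0.0000)·(40−0)/(0.0289−0.0000) = 0 + 0.0202·40/0.0289 ≈ 27.96, so AQI = 28.
Riyadh 0.0842: bracket 0.0580–0.0914 → index 81–120; slope 39/0.0334, offset 0.0262.
AQI = 81 + 39/0.0334·0.0262 ≈ 111.59 ⇒ 112.
AQIs: Mumbai=277, Jakarta=222, Ulaanbaatar=28, Riyadh=112. Sum = 277 + 222 + 28 + 112 = 639.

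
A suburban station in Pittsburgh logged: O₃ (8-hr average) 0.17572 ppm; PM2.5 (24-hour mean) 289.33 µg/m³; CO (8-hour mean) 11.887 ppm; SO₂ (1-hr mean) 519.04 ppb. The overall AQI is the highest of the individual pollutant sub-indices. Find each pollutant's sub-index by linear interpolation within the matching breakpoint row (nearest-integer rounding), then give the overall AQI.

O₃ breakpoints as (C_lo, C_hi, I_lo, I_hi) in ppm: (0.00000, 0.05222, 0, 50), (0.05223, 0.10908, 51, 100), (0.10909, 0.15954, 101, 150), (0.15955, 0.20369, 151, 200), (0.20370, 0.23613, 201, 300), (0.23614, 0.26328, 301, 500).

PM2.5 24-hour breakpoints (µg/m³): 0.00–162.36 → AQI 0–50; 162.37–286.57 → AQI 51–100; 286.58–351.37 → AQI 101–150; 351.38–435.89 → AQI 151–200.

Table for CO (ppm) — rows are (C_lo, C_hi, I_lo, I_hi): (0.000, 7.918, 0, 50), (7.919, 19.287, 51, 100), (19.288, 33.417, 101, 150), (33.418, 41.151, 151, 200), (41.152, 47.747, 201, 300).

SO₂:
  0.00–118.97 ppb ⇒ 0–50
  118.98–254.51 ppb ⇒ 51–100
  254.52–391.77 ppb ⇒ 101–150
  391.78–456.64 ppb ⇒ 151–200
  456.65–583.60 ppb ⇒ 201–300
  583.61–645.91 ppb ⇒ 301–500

O₃: 0.17572 lies in 0.15955–0.20369, so I_lo=151, I_hi=200, C_lo=0.15955, C_hi=0.20369.
(200−151)/(0.20369−0.15955) × (0.17572−0.15955) + 151 = 49/0.04414 × 0.01617 + 151 ≈ 168.95 → 169.
PM2.5: row 286.58–351.37 (AQI 101–150). (150−101)·(289.33−286.58)/(351.37−286.58) + 101 = 49·2.75/64.79 + 101 ≈ 103.08 → 103.
CO: 11.887 ∈ [7.919, 19.287] ↔ index [51, 100].
51 + (11.887−7.919)·(100−51)/(19.287−7.919) = 51 + 3.968·49/11.368 ≈ 68.10, so AQI = 68.
SO₂: row 456.65–583.60 (AQI 201–300). (300−201)·(519.04−456.65)/(583.60−456.65) + 201 = 99·62.39/126.95 + 201 ≈ 249.65 → 250.
Sub-indices: O₃→169, PM2.5→103, CO→68, SO₂→250. Overall AQI = max = 250; dominant pollutant is SO₂.

250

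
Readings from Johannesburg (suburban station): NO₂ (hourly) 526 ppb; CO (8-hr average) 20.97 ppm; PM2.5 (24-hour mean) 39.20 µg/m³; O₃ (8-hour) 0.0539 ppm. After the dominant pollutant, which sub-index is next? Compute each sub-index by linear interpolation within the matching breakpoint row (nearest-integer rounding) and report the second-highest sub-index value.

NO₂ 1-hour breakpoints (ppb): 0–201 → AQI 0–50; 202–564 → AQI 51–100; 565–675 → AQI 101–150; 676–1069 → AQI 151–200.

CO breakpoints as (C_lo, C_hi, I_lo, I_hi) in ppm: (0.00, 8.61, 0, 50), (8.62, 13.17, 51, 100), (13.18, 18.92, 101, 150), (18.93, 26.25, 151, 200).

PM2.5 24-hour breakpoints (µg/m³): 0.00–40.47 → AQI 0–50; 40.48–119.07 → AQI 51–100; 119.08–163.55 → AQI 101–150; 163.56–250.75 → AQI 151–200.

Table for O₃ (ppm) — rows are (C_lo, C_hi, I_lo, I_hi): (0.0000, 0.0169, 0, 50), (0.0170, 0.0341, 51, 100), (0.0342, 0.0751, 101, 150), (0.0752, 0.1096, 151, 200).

NO₂ 526: bracket 202–564 → index 51–100; slope 49/362, offset 324.
AQI = 51 + 49/362·324 ≈ 94.86 ⇒ 95.
CO: 20.97 lies in 18.93–26.25, so I_lo=151, I_hi=200, C_lo=18.93, C_hi=26.25.
(200−151)/(26.25−18.93) × (20.97−18.93) + 151 = 49/7.32 × 2.04 + 151 ≈ 164.66 → 165.
PM2.5: 39.20 ∈ [0.00, 40.47] ↔ index [0, 50].
0 + (39.20−0.00)·(50−0)/(40.47−0.00) = 0 + 39.20·50/40.47 ≈ 48.43, so AQI = 48.
O₃: 0.0539 lies in 0.0342–0.0751, so I_lo=101, I_hi=150, C_lo=0.0342, C_hi=0.0751.
(150−101)/(0.0751−0.0342) × (0.0539−0.0342) + 101 = 49/0.0409 × 0.0197 + 101 ≈ 124.60 → 125.
Sub-indices: NO₂→95, CO→165, PM2.5→48, O₃→125. Ranked high→low: 165, 125, 95, 48. Second-highest sub-index = 125.

125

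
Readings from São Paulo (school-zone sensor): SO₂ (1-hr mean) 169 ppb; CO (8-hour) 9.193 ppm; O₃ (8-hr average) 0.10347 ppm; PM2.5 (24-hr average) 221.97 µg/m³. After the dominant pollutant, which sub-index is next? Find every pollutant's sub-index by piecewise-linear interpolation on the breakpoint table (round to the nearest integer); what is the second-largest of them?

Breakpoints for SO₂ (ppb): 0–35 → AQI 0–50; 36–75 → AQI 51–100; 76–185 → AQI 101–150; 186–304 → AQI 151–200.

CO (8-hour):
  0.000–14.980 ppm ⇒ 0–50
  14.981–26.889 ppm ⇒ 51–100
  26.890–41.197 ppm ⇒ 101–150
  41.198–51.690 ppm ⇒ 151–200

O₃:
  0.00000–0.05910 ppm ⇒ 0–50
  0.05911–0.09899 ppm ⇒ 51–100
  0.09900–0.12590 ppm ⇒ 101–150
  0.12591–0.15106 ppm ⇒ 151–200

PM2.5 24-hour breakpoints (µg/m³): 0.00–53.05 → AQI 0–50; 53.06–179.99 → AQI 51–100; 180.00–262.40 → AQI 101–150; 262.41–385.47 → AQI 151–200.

126

SO₂: 169 lies in 76–185, so I_lo=101, I_hi=150, C_lo=76, C_hi=185.
(150−101)/(185−76) × (169−76) + 101 = 49/109 × 93 + 101 ≈ 142.81 → 143.
CO: row 0.000–14.980 (AQI 0–50). (50−0)·(9.193−0.000)/(14.980−0.000) + 0 = 50·9.193/14.980 + 0 ≈ 30.68 → 31.
O₃: 0.10347 lies in 0.09900–0.12590, so I_lo=101, I_hi=150, C_lo=0.09900, C_hi=0.12590.
(150−101)/(0.12590−0.09900) × (0.10347−0.09900) + 101 = 49/0.02690 × 0.00447 + 101 ≈ 109.14 → 109.
PM2.5: row 180.00–262.40 (AQI 101–150). (150−101)·(221.97−180.00)/(262.40−180.00) + 101 = 49·41.97/82.40 + 101 ≈ 125.96 → 126.
Sub-indices: SO₂→143, CO→31, O₃→109, PM2.5→126. Ranked high→low: 143, 126, 109, 31. Second-highest sub-index = 126.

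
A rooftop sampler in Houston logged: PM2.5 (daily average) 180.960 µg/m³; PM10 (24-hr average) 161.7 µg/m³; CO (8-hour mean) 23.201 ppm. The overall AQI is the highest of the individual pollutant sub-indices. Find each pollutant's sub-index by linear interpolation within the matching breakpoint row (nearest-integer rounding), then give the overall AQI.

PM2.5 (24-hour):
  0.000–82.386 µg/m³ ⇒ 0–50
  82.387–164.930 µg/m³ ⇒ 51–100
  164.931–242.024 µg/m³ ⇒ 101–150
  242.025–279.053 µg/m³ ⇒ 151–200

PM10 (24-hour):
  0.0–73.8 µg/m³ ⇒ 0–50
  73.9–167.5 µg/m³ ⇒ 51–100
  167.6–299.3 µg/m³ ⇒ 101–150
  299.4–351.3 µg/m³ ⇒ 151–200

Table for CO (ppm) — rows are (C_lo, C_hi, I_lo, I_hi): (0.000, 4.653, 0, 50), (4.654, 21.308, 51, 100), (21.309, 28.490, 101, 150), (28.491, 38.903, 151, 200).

114

PM2.5: 180.960 lies in 164.931–242.024, so I_lo=101, I_hi=150, C_lo=164.931, C_hi=242.024.
(150−101)/(242.024−164.931) × (180.960−164.931) + 101 = 49/77.093 × 16.029 + 101 ≈ 111.19 → 111.
PM10: 161.7 lies in 73.9–167.5, so I_lo=51, I_hi=100, C_lo=73.9, C_hi=167.5.
(100−51)/(167.5−73.9) × (161.7−73.9) + 51 = 49/93.6 × 87.8 + 51 ≈ 96.96 → 97.
CO: 23.201 lies in 21.309–28.490, so I_lo=101, I_hi=150, C_lo=21.309, C_hi=28.490.
(150−101)/(28.490−21.309) × (23.201−21.309) + 101 = 49/7.181 × 1.892 + 101 ≈ 113.91 → 114.
Sub-indices: PM2.5→111, PM10→97, CO→114. Overall AQI = max = 114; dominant pollutant is CO.
AQI 114: Unhealthy for Sensitive Groups.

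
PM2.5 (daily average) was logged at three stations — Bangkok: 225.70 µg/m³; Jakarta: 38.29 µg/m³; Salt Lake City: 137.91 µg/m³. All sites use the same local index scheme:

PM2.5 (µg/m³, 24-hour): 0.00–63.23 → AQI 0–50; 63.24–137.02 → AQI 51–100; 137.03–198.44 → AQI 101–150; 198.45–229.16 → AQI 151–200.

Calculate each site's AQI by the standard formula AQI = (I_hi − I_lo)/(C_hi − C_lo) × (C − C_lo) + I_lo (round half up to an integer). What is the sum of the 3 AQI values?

Bangkok: 225.70 lies in 198.45–229.16, so I_lo=151, I_hi=200, C_lo=198.45, C_hi=229.16.
(200−151)/(229.16−198.45) × (225.70−198.45) + 151 = 49/30.71 × 27.25 + 151 ≈ 194.48 → 194.
Jakarta: row 0.00–63.23 (AQI 0–50). (50−0)·(38.29−0.00)/(63.23−0.00) + 0 = 50·38.29/63.23 + 0 ≈ 30.28 → 30.
Salt Lake City: 137.91 lies in 137.03–198.44, so I_lo=101, I_hi=150, C_lo=137.03, C_hi=198.44.
(150−101)/(198.44−137.03) × (137.91−137.03) + 101 = 49/61.41 × 0.88 + 101 ≈ 101.70 → 102.
AQIs: Bangkok=194, Jakarta=30, Salt Lake City=102. Sum = 194 + 30 + 102 = 326.

326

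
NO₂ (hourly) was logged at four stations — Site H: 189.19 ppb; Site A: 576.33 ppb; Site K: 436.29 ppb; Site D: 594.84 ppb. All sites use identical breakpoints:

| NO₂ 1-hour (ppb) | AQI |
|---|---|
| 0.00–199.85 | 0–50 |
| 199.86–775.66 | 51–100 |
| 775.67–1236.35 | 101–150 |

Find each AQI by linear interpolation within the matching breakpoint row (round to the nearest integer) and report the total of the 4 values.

Site H 189.19: bracket 0.00–199.85 → index 0–50; slope 50/199.85, offset 189.19.
AQI = 0 + 50/199.85·189.19 ≈ 47.33 ⇒ 47.
Site A: row 199.86–775.66 (AQI 51–100). (100−51)·(576.33−199.86)/(775.66−199.86) + 51 = 49·376.47/575.80 + 51 ≈ 83.04 → 83.
Site K: 436.29 ∈ [199.86, 775.66] ↔ index [51, 100].
51 + (436.29−199.86)·(100−51)/(775.66−199.86) = 51 + 236.43·49/575.80 ≈ 71.12, so AQI = 71.
Site D: 594.84 lies in 199.86–775.66, so I_lo=51, I_hi=100, C_lo=199.86, C_hi=775.66.
(100−51)/(775.66−199.86) × (594.84−199.86) + 51 = 49/575.80 × 394.98 + 51 ≈ 84.61 → 85.
AQIs: Site H=47, Site A=83, Site K=71, Site D=85. Sum = 47 + 83 + 71 + 85 = 286.

286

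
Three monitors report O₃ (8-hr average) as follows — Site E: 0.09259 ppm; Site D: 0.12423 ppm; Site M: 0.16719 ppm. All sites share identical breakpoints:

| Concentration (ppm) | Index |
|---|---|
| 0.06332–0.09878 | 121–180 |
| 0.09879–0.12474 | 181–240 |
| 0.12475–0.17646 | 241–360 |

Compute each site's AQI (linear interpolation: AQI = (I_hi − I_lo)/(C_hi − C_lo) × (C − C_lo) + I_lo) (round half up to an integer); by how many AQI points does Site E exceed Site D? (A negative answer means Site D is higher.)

Site E 0.09259: bracket 0.06332–0.09878 → index 121–180; slope 59/0.03546, offset 0.02927.
AQI = 121 + 59/0.03546·0.02927 ≈ 169.70 ⇒ 170.
Site D: 0.12423 ∈ [0.09879, 0.12474] ↔ index [181, 240].
181 + (0.12423−0.09879)·(240−181)/(0.12474−0.09879) = 181 + 0.02544·59/0.02595 ≈ 238.84, so AQI = 239.
Site M: 0.16719 lies in 0.12475–0.17646, so I_lo=241, I_hi=360, C_lo=0.12475, C_hi=0.17646.
(360−241)/(0.17646−0.12475) × (0.16719−0.12475) + 241 = 119/0.05171 × 0.04244 + 241 ≈ 338.67 → 339.
AQIs: Site E=170, Site D=239, Site M=339. Site E (170) − Site D (239) = -69.

-69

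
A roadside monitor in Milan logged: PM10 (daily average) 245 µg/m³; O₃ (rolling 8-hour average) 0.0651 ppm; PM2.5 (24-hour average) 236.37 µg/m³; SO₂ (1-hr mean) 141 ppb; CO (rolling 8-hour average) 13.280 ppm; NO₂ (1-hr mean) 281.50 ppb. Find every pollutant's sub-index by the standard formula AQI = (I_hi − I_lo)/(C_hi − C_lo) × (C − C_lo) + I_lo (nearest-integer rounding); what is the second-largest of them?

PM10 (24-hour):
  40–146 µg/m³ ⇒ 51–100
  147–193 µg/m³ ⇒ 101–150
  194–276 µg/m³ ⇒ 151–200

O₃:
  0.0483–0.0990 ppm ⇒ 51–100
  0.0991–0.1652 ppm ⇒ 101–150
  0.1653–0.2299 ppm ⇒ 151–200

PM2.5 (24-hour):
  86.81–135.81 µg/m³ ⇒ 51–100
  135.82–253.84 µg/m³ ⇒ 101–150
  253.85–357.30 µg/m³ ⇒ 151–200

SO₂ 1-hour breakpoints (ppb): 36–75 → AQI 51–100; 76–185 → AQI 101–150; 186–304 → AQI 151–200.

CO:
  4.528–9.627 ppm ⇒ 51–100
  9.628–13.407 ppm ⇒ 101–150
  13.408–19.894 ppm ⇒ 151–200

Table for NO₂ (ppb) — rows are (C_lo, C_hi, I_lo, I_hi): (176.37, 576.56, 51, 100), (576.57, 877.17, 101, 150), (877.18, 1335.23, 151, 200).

PM10: 245 ∈ [194, 276] ↔ index [151, 200].
151 + (245−194)·(200−151)/(276−194) = 151 + 51·49/82 ≈ 181.48, so AQI = 181.
O₃: 0.0651 lies in 0.0483–0.0990, so I_lo=51, I_hi=100, C_lo=0.0483, C_hi=0.0990.
(100−51)/(0.0990−0.0483) × (0.0651−0.0483) + 51 = 49/0.0507 × 0.0168 + 51 ≈ 67.24 → 67.
PM2.5: row 135.82–253.84 (AQI 101–150). (150−101)·(236.37−135.82)/(253.84−135.82) + 101 = 49·100.55/118.02 + 101 ≈ 142.75 → 143.
SO₂: row 76–185 (AQI 101–150). (150−101)·(141−76)/(185−76) + 101 = 49·65/109 + 101 ≈ 130.22 → 130.
CO 13.280: bracket 9.628–13.407 → index 101–150; slope 49/3.779, offset 3.652.
AQI = 101 + 49/3.779·3.652 ≈ 148.35 ⇒ 148.
NO₂: 281.50 ∈ [176.37, 576.56] ↔ index [51, 100].
51 + (281.50−176.37)·(100−51)/(576.56−176.37) = 51 + 105.13·49/400.19 ≈ 63.87, so AQI = 64.
Sub-indices: PM10→181, O₃→67, PM2.5→143, SO₂→130, CO→148, NO₂→64. Ranked high→low: 181, 148, 143, 130, 67, 64. Second-highest sub-index = 148.

148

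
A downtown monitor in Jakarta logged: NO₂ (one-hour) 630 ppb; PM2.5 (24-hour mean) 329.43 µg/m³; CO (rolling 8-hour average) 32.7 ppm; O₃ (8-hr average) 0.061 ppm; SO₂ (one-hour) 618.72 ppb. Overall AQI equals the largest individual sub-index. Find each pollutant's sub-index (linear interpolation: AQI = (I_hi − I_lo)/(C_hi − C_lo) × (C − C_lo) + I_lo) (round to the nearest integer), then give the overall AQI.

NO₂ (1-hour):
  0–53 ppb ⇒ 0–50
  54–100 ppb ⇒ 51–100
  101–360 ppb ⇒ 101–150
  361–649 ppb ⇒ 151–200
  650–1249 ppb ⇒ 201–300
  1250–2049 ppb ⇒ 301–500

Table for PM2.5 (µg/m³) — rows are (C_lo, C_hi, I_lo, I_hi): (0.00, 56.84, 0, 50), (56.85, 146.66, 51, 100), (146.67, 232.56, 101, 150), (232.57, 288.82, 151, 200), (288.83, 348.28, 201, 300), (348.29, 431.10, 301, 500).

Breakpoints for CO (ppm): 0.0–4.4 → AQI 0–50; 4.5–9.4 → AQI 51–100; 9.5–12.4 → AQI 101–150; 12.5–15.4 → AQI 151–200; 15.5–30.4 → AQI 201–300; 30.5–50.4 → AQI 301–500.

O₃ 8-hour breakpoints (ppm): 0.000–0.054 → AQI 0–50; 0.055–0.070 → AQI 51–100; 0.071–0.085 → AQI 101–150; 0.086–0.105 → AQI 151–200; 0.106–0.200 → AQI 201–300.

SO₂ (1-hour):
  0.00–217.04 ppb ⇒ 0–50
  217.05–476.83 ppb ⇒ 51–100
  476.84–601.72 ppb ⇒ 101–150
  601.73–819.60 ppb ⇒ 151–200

NO₂: row 361–649 (AQI 151–200). (200−151)·(630−361)/(649−361) + 151 = 49·269/288 + 151 ≈ 196.77 → 197.
PM2.5: 329.43 lies in 288.83–348.28, so I_lo=201, I_hi=300, C_lo=288.83, C_hi=348.28.
(300−201)/(348.28−288.83) × (329.43−288.83) + 201 = 99/59.45 × 40.60 + 201 ≈ 268.61 → 269.
CO: row 30.5–50.4 (AQI 301–500). (500−301)·(32.7−30.5)/(50.4−30.5) + 301 = 199·2.2/19.9 + 301 ≈ 323.00 → 323.
O₃: 0.061 ∈ [0.055, 0.070] ↔ index [51, 100].
51 + (0.061−0.055)·(100−51)/(0.070−0.055) = 51 + 0.006·49/0.015 ≈ 70.60, so AQI = 71.
SO₂ 618.72: bracket 601.73–819.60 → index 151–200; slope 49/217.87, offset 16.99.
AQI = 151 + 49/217.87·16.99 ≈ 154.82 ⇒ 155.
Sub-indices: NO₂→197, PM2.5→269, CO→323, O₃→71, SO₂→155. Overall AQI = max = 323; dominant pollutant is CO.

323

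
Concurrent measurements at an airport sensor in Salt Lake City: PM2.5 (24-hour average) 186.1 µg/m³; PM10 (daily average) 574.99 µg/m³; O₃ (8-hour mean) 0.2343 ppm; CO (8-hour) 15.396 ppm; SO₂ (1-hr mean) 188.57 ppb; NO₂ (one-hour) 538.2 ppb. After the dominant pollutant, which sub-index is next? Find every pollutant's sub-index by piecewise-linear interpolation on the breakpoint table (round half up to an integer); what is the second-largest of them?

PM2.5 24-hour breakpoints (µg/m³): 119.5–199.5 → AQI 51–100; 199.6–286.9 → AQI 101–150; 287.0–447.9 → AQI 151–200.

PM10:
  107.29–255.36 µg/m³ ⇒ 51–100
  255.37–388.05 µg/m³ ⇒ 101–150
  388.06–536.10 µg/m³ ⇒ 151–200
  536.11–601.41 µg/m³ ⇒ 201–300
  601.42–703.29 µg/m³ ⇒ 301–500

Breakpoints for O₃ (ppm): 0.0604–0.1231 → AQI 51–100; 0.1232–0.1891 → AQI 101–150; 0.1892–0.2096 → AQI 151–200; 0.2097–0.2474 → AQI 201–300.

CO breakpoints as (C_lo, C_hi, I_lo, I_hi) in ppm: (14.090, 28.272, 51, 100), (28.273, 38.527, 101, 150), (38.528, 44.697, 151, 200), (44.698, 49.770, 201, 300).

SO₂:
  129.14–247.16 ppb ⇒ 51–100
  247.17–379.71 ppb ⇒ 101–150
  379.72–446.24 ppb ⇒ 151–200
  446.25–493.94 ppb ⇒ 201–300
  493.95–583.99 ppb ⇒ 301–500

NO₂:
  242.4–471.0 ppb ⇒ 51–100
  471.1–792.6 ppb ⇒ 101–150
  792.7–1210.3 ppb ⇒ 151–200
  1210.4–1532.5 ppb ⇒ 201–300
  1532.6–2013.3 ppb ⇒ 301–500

PM2.5: row 119.5–199.5 (AQI 51–100). (100−51)·(186.1−119.5)/(199.5−119.5) + 51 = 49·66.6/80.0 + 51 ≈ 91.79 → 92.
PM10: 574.99 ∈ [536.11, 601.41] ↔ index [201, 300].
201 + (574.99−536.11)·(300−201)/(601.41−536.11) = 201 + 38.88·99/65.30 ≈ 259.95, so AQI = 260.
O₃: 0.2343 ∈ [0.2097, 0.2474] ↔ index [201, 300].
201 + (0.2343−0.2097)·(300−201)/(0.2474−0.2097) = 201 + 0.0246·99/0.0377 ≈ 265.60, so AQI = 266.
CO: row 14.090–28.272 (AQI 51–100). (100−51)·(15.396−14.090)/(28.272−14.090) + 51 = 49·1.306/14.182 + 51 ≈ 55.51 → 56.
SO₂: row 129.14–247.16 (AQI 51–100). (100−51)·(188.57−129.14)/(247.16−129.14) + 51 = 49·59.43/118.02 + 51 ≈ 75.67 → 76.
NO₂: 538.2 lies in 471.1–792.6, so I_lo=101, I_hi=150, C_lo=471.1, C_hi=792.6.
(150−101)/(792.6−471.1) × (538.2−471.1) + 101 = 49/321.5 × 67.1 + 101 ≈ 111.23 → 111.
Sub-indices: PM2.5→92, PM10→260, O₃→266, CO→56, SO₂→76, NO₂→111. Ranked high→low: 266, 260, 111, 92, 76, 56. Second-highest sub-index = 260.

260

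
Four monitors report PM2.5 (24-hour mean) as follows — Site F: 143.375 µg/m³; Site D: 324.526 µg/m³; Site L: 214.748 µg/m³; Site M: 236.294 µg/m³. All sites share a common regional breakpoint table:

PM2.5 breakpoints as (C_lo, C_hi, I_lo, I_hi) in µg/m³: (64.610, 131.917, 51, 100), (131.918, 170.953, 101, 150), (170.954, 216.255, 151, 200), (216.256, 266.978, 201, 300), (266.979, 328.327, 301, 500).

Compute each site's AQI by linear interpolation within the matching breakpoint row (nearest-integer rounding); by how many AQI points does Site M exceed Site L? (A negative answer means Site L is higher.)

42

Site F: row 131.918–170.953 (AQI 101–150). (150−101)·(143.375−131.918)/(170.953−131.918) + 101 = 49·11.457/39.035 + 101 ≈ 115.38 → 115.
Site D: 324.526 lies in 266.979–328.327, so I_lo=301, I_hi=500, C_lo=266.979, C_hi=328.327.
(500−301)/(328.327−266.979) × (324.526−266.979) + 301 = 199/61.348 × 57.547 + 301 ≈ 487.67 → 488.
Site L: 214.748 lies in 170.954–216.255, so I_lo=151, I_hi=200, C_lo=170.954, C_hi=216.255.
(200−151)/(216.255−170.954) × (214.748−170.954) + 151 = 49/45.301 × 43.794 + 151 ≈ 198.37 → 198.
Site M 236.294: bracket 216.256–266.978 → index 201–300; slope 99/50.722, offset 20.038.
AQI = 201 + 99/50.722·20.038 ≈ 240.11 ⇒ 240.
AQIs: Site F=115, Site D=488, Site L=198, Site M=240. Site M (240) − Site L (198) = 42.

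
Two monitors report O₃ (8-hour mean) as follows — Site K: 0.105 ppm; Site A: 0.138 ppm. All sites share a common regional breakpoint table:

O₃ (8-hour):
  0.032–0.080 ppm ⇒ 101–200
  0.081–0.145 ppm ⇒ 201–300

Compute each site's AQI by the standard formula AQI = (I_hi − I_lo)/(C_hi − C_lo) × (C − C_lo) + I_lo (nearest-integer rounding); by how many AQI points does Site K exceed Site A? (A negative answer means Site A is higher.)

Site K 0.105: bracket 0.081–0.145 → index 201–300; slope 99/0.064, offset 0.024.
AQI = 201 + 99/0.064·0.024 ≈ 238.13 ⇒ 238.
Site A: 0.138 ∈ [0.081, 0.145] ↔ index [201, 300].
201 + (0.138−0.081)·(300−201)/(0.145−0.081) = 201 + 0.057·99/0.064 ≈ 289.17, so AQI = 289.
AQIs: Site K=238, Site A=289. Site K (238) − Site A (289) = -51.

-51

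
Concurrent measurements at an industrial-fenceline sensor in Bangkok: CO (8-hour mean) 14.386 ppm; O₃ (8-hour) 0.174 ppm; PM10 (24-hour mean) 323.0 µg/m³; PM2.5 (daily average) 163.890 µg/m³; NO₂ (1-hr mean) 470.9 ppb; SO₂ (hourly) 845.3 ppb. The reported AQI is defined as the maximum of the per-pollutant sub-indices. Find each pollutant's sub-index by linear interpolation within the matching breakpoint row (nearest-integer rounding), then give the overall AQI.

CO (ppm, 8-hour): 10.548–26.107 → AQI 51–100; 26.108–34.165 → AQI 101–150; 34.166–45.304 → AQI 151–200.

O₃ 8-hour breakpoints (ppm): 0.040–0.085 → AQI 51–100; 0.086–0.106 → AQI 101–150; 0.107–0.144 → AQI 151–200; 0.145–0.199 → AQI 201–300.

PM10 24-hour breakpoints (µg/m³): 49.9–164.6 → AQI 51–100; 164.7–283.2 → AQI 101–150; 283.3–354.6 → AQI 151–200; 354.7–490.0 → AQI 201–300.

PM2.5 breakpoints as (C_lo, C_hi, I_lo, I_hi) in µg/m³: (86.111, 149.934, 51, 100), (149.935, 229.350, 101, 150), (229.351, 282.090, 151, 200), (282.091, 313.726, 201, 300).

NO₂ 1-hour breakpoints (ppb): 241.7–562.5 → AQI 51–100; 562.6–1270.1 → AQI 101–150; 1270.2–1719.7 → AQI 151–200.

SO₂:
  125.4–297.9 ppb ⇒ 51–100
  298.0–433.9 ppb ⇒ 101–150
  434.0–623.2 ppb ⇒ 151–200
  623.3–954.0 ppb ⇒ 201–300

CO: row 10.548–26.107 (AQI 51–100). (100−51)·(14.386−10.548)/(26.107−10.548) + 51 = 49·3.838/15.559 + 51 ≈ 63.09 → 63.
O₃: row 0.145–0.199 (AQI 201–300). (300−201)·(0.174−0.145)/(0.199−0.145) + 201 = 99·0.029/0.054 + 201 ≈ 254.17 → 254.
PM10: row 283.3–354.6 (AQI 151–200). (200−151)·(323.0−283.3)/(354.6−283.3) + 151 = 49·39.7/71.3 + 151 ≈ 178.28 → 178.
PM2.5 163.890: bracket 149.935–229.350 → index 101–150; slope 49/79.415, offset 13.955.
AQI = 101 + 49/79.415·13.955 ≈ 109.61 ⇒ 110.
NO₂: 470.9 ∈ [241.7, 562.5] ↔ index [51, 100].
51 + (470.9−241.7)·(100−51)/(562.5−241.7) = 51 + 229.2·49/320.8 ≈ 86.01, so AQI = 86.
SO₂: row 623.3–954.0 (AQI 201–300). (300−201)·(845.3−623.3)/(954.0−623.3) + 201 = 99·222.0/330.7 + 201 ≈ 267.46 → 267.
Sub-indices: CO→63, O₃→254, PM10→178, PM2.5→110, NO₂→86, SO₂→267. Overall AQI = max = 267; dominant pollutant is SO₂.
AQI 267: Very Unhealthy.

267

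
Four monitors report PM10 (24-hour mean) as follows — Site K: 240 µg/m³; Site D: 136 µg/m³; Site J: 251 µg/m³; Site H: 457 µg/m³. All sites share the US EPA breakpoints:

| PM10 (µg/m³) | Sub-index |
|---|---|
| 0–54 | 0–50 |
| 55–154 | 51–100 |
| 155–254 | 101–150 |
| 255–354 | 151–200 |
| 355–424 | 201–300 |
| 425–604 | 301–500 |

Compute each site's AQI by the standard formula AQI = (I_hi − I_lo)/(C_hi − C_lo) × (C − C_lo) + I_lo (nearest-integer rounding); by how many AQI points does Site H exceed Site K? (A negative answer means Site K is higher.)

Site K: 240 lies in 155–254, so I_lo=101, I_hi=150, C_lo=155, C_hi=254.
(150−101)/(254−155) × (240−155) + 101 = 49/99 × 85 + 101 ≈ 143.07 → 143.
Site D: 136 lies in 55–154, so I_lo=51, I_hi=100, C_lo=55, C_hi=154.
(100−51)/(154−55) × (136−55) + 51 = 49/99 × 81 + 51 ≈ 91.09 → 91.
Site J 251: bracket 155–254 → index 101–150; slope 49/99, offset 96.
AQI = 101 + 49/99·96 ≈ 148.52 ⇒ 149.
Site H 457: bracket 425–604 → index 301–500; slope 199/179, offset 32.
AQI = 301 + 199/179·32 ≈ 336.58 ⇒ 337.
AQIs: Site K=143, Site D=91, Site J=149, Site H=337. Site H (337) − Site K (143) = 194.

194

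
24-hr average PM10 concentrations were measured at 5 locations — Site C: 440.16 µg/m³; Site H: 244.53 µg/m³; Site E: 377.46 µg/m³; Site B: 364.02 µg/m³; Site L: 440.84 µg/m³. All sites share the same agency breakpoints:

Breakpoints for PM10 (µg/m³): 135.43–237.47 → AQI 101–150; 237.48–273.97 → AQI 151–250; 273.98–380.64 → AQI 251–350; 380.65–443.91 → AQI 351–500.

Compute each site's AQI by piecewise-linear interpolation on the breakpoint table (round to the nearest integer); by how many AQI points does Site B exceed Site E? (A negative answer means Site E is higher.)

Site C: row 380.65–443.91 (AQI 351–500). (500−351)·(440.16−380.65)/(443.91−380.65) + 351 = 149·59.51/63.26 + 351 ≈ 491.17 → 491.
Site H 244.53: bracket 237.48–273.97 → index 151–250; slope 99/36.49, offset 7.05.
AQI = 151 + 99/36.49·7.05 ≈ 170.13 ⇒ 170.
Site E: 377.46 ∈ [273.98, 380.64] ↔ index [251, 350].
251 + (377.46−273.98)·(350−251)/(380.64−273.98) = 251 + 103.48·99/106.66 ≈ 347.05, so AQI = 347.
Site B: 364.02 ∈ [273.98, 380.64] ↔ index [251, 350].
251 + (364.02−273.98)·(350−251)/(380.64−273.98) = 251 + 90.04·99/106.66 ≈ 334.57, so AQI = 335.
Site L: row 380.65–443.91 (AQI 351–500). (500−351)·(440.84−380.65)/(443.91−380.65) + 351 = 149·60.19/63.26 + 351 ≈ 492.77 → 493.
AQIs: Site C=491, Site H=170, Site E=347, Site B=335, Site L=493. Site B (335) − Site E (347) = -12.

-12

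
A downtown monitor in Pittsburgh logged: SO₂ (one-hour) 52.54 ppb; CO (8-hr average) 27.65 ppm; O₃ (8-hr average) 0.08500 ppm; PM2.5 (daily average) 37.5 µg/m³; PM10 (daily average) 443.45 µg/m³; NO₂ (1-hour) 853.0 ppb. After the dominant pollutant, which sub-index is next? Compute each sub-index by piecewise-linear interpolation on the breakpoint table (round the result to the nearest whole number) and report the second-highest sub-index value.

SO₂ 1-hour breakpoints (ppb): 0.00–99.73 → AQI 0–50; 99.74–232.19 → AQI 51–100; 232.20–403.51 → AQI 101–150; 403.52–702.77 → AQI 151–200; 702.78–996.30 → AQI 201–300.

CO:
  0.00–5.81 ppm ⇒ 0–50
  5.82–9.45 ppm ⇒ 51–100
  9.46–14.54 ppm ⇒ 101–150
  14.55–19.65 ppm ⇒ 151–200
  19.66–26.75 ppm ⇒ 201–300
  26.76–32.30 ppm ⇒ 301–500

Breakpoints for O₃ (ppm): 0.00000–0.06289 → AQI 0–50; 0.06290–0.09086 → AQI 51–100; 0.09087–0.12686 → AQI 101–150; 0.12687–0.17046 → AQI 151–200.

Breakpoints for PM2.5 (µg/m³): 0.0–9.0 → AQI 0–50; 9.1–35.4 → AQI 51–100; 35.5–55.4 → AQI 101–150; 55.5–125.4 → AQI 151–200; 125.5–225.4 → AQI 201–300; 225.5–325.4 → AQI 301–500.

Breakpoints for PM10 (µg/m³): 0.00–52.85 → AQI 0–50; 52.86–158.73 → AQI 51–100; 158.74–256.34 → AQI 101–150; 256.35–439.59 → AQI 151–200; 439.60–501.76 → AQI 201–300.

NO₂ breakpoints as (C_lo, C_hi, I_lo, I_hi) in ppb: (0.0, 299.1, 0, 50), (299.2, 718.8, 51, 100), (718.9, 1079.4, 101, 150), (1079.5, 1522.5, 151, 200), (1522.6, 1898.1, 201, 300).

207

SO₂ 52.54: bracket 0.00–99.73 → index 0–50; slope 50/99.73, offset 52.54.
AQI = 0 + 50/99.73·52.54 ≈ 26.34 ⇒ 26.
CO 27.65: bracket 26.76–32.30 → index 301–500; slope 199/5.54, offset 0.89.
AQI = 301 + 199/5.54·0.89 ≈ 332.97 ⇒ 333.
O₃: 0.08500 lies in 0.06290–0.09086, so I_lo=51, I_hi=100, C_lo=0.06290, C_hi=0.09086.
(100−51)/(0.09086−0.06290) × (0.08500−0.06290) + 51 = 49/0.02796 × 0.02210 + 51 ≈ 89.73 → 90.
PM2.5 37.5: bracket 35.5–55.4 → index 101–150; slope 49/19.9, offset 2.0.
AQI = 101 + 49/19.9·2.0 ≈ 105.92 ⇒ 106.
PM10: 443.45 lies in 439.60–501.76, so I_lo=201, I_hi=300, C_lo=439.60, C_hi=501.76.
(300−201)/(501.76−439.60) × (443.45−439.60) + 201 = 99/62.16 × 3.85 + 201 ≈ 207.13 → 207.
NO₂: row 718.9–1079.4 (AQI 101–150). (150−101)·(853.0−718.9)/(1079.4−718.9) + 101 = 49·134.1/360.5 + 101 ≈ 119.23 → 119.
Sub-indices: SO₂→26, CO→333, O₃→90, PM2.5→106, PM10→207, NO₂→119. Ranked high→low: 333, 207, 119, 106, 90, 26. Second-highest sub-index = 207.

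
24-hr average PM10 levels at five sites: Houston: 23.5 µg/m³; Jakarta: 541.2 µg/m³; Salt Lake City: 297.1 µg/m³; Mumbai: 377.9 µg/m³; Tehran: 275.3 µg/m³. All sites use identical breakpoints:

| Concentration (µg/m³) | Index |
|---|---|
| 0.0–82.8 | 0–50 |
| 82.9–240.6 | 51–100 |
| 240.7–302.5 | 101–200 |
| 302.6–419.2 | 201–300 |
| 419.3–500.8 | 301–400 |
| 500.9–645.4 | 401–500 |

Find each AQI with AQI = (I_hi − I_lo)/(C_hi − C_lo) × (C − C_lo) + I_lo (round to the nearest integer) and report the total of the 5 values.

1055

Houston: 23.5 lies in 0.0–82.8, so I_lo=0, I_hi=50, C_lo=0.0, C_hi=82.8.
(50−0)/(82.8−0.0) × (23.5−0.0) + 0 = 50/82.8 × 23.5 + 0 ≈ 14.19 → 14.
Jakarta: 541.2 lies in 500.9–645.4, so I_lo=401, I_hi=500, C_lo=500.9, C_hi=645.4.
(500−401)/(645.4−500.9) × (541.2−500.9) + 401 = 99/144.5 × 40.3 + 401 ≈ 428.61 → 429.
Salt Lake City: 297.1 lies in 240.7–302.5, so I_lo=101, I_hi=200, C_lo=240.7, C_hi=302.5.
(200−101)/(302.5−240.7) × (297.1−240.7) + 101 = 99/61.8 × 56.4 + 101 ≈ 191.35 → 191.
Mumbai 377.9: bracket 302.6–419.2 → index 201–300; slope 99/116.6, offset 75.3.
AQI = 201 + 99/116.6·75.3 ≈ 264.93 ⇒ 265.
Tehran: row 240.7–302.5 (AQI 101–200). (200−101)·(275.3−240.7)/(302.5−240.7) + 101 = 99·34.6/61.8 + 101 ≈ 156.43 → 156.
AQIs: Houston=14, Jakarta=429, Salt Lake City=191, Mumbai=265, Tehran=156. Sum = 14 + 429 + 191 + 265 + 156 = 1055.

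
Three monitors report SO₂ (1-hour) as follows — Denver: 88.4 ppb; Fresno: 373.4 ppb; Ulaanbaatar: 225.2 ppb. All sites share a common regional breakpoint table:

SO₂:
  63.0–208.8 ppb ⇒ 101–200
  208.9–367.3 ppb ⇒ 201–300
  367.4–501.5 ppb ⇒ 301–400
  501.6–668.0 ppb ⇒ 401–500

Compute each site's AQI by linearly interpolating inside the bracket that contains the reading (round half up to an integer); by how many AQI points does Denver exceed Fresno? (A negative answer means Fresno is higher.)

-187

Denver: row 63.0–208.8 (AQI 101–200). (200−101)·(88.4−63.0)/(208.8−63.0) + 101 = 99·25.4/145.8 + 101 ≈ 118.25 → 118.
Fresno: 373.4 ∈ [367.4, 501.5] ↔ index [301, 400].
301 + (373.4−367.4)·(400−301)/(501.5−367.4) = 301 + 6.0·99/134.1 ≈ 305.43, so AQI = 305.
Ulaanbaatar: row 208.9–367.3 (AQI 201–300). (300−201)·(225.2−208.9)/(367.3−208.9) + 201 = 99·16.3/158.4 + 201 ≈ 211.19 → 211.
AQIs: Denver=118, Fresno=305, Ulaanbaatar=211. Denver (118) − Fresno (305) = -187.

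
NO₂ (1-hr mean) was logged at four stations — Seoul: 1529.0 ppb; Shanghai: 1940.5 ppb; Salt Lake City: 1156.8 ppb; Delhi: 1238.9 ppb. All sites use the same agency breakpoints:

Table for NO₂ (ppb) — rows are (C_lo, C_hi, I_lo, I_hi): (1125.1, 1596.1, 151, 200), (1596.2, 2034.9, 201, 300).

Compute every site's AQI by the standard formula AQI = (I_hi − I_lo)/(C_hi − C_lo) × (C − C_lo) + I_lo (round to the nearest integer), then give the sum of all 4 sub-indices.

789

Seoul: 1529.0 ∈ [1125.1, 1596.1] ↔ index [151, 200].
151 + (1529.0−1125.1)·(200−151)/(1596.1−1125.1) = 151 + 403.9·49/471.0 ≈ 193.02, so AQI = 193.
Shanghai 1940.5: bracket 1596.2–2034.9 → index 201–300; slope 99/438.7, offset 344.3.
AQI = 201 + 99/438.7·344.3 ≈ 278.70 ⇒ 279.
Salt Lake City 1156.8: bracket 1125.1–1596.1 → index 151–200; slope 49/471.0, offset 31.7.
AQI = 151 + 49/471.0·31.7 ≈ 154.30 ⇒ 154.
Delhi: 1238.9 lies in 1125.1–1596.1, so I_lo=151, I_hi=200, C_lo=1125.1, C_hi=1596.1.
(200−151)/(1596.1−1125.1) × (1238.9−1125.1) + 151 = 49/471.0 × 113.8 + 151 ≈ 162.84 → 163.
AQIs: Seoul=193, Shanghai=279, Salt Lake City=154, Delhi=163. Sum = 193 + 279 + 154 + 163 = 789.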